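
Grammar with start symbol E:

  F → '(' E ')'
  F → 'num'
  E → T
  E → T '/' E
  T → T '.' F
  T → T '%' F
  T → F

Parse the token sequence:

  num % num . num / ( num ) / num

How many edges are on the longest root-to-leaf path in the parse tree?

7

[E [T [T [T [F num]] % [F num]] . [F num]] / [E [T [F ( [E [T [F num]]] )]] / [E [T [F num]]]]]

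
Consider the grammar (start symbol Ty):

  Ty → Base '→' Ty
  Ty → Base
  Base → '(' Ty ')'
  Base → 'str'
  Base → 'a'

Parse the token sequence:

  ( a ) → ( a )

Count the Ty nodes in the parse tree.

4

[Ty [Base ( [Ty [Base a]] )] → [Ty [Base ( [Ty [Base a]] )]]]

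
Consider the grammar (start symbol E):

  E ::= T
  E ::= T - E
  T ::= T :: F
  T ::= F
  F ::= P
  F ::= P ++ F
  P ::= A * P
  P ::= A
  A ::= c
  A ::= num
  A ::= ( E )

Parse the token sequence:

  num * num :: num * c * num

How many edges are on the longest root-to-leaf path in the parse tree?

7

[E [T [T [F [P [A num] * [P [A num]]]]] :: [F [P [A num] * [P [A c] * [P [A num]]]]]]]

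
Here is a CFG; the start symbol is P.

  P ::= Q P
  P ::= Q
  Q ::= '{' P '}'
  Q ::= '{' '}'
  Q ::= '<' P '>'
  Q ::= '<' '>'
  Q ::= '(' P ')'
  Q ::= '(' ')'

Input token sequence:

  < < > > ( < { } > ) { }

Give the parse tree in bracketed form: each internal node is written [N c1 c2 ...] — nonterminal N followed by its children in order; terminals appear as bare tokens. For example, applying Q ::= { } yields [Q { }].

P
Q P
< P > P
< Q > P
< < > > P
< < > > Q P
< < > > ( P ) P
< < > > ( Q ) P
< < > > ( < P > ) P
< < > > ( < Q > ) P
< < > > ( < { } > ) P
< < > > ( < { } > ) Q
< < > > ( < { } > ) { }

[P [Q < [P [Q < >]] >] [P [Q ( [P [Q < [P [Q { }]] >]] )] [P [Q { }]]]]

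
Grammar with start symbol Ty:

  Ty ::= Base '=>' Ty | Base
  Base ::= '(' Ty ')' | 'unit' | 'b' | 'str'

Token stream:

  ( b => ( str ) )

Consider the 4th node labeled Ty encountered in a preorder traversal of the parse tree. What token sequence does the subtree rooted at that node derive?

[Ty [Base ( [Ty [Base b] => [Ty [Base ( [Ty [Base str]] )]]] )]]

str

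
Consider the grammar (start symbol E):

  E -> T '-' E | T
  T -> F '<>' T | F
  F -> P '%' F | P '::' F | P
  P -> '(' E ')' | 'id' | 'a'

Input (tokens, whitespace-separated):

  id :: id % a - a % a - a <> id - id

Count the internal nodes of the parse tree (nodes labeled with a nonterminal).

[E [T [F [P id] :: [F [P id] % [F [P a]]]]] - [E [T [F [P a] % [F [P a]]]] - [E [T [F [P a]] <> [T [F [P id]]]] - [E [T [F [P id]]]]]]]

25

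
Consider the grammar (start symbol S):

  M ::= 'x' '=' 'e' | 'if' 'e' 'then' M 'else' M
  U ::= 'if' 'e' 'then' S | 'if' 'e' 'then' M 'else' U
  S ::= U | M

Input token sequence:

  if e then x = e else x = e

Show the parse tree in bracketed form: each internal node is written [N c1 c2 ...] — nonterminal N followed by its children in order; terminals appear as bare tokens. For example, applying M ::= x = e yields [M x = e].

S
M
if e then M else M
if e then x = e else M
if e then x = e else x = e

[S [M if e then [M x = e] else [M x = e]]]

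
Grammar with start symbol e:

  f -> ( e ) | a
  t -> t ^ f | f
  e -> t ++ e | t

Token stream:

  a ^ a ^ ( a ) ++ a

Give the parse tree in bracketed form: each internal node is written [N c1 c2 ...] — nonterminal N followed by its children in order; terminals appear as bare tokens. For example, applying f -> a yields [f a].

e
t ++ e
t ^ f ++ e
t ^ f ^ f ++ e
f ^ f ^ f ++ e
a ^ f ^ f ++ e
a ^ a ^ f ++ e
a ^ a ^ ( e ) ++ e
a ^ a ^ ( t ) ++ e
a ^ a ^ ( f ) ++ e
a ^ a ^ ( a ) ++ e
a ^ a ^ ( a ) ++ t
a ^ a ^ ( a ) ++ f
a ^ a ^ ( a ) ++ a

[e [t [t [t [f a]] ^ [f a]] ^ [f ( [e [t [f a]]] )]] ++ [e [t [f a]]]]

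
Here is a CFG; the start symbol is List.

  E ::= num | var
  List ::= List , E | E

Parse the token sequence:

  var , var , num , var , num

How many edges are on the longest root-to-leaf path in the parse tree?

6

[List [List [List [List [List [E var]] , [E var]] , [E num]] , [E var]] , [E num]]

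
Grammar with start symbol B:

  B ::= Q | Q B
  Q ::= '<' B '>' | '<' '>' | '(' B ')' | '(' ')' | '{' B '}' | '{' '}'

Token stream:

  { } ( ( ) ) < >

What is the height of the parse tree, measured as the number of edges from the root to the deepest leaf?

5

[B [Q { }] [B [Q ( [B [Q ( )]] )] [B [Q < >]]]]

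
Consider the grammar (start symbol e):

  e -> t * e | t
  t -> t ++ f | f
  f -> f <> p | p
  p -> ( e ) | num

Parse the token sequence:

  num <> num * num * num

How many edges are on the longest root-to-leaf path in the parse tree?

[e [t [f [f [p num]] <> [p num]]] * [e [t [f [p num]]] * [e [t [f [p num]]]]]]

6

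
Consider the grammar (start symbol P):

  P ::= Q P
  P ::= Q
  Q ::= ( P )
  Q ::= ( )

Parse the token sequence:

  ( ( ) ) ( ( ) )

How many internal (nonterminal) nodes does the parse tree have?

8

[P [Q ( [P [Q ( )]] )] [P [Q ( [P [Q ( )]] )]]]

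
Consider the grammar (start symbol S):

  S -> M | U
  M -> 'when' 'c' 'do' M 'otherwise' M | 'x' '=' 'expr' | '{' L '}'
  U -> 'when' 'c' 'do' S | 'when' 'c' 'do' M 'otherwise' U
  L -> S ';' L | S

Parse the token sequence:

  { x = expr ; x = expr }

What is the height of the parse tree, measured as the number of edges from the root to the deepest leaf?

6

[S [M { [L [S [M x = expr]] ; [L [S [M x = expr]]]] }]]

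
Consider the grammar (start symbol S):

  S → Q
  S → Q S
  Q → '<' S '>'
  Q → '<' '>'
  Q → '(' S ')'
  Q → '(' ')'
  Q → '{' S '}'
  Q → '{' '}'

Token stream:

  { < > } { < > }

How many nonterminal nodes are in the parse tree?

8

[S [Q { [S [Q < >]] }] [S [Q { [S [Q < >]] }]]]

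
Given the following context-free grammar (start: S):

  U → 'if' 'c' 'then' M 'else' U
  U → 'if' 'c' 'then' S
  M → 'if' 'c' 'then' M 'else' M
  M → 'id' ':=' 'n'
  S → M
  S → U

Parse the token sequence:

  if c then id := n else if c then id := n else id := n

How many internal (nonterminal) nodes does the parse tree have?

6

[S [M if c then [M id := n] else [M if c then [M id := n] else [M id := n]]]]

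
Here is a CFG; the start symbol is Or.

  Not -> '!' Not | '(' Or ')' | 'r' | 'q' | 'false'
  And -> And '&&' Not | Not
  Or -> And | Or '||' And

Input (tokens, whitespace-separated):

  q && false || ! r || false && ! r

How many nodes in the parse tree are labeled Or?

3

[Or [Or [Or [And [And [Not q]] && [Not false]]] || [And [Not ! [Not r]]]] || [And [And [Not false]] && [Not ! [Not r]]]]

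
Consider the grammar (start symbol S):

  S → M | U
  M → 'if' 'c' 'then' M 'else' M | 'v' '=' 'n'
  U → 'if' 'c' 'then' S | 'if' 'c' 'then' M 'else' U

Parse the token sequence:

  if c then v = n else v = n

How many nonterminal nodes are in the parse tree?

[S [M if c then [M v = n] else [M v = n]]]

4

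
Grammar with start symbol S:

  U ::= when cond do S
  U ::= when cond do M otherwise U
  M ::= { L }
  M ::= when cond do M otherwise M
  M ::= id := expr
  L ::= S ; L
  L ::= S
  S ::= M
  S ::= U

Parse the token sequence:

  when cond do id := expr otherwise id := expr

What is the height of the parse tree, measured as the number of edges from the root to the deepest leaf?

[S [M when cond do [M id := expr] otherwise [M id := expr]]]

3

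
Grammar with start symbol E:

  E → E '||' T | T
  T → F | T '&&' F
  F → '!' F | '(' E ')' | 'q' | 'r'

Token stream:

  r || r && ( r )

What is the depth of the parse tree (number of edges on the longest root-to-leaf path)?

[E [E [T [F r]]] || [T [T [F r]] && [F ( [E [T [F r]]] )]]]

6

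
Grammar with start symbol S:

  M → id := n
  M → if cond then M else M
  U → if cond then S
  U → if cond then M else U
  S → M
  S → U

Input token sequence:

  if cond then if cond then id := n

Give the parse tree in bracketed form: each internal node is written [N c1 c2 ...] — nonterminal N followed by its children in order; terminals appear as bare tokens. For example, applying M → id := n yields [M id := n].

S
U
if cond then S
if cond then U
if cond then if cond then S
if cond then if cond then M
if cond then if cond then id := n

[S [U if cond then [S [U if cond then [S [M id := n]]]]]]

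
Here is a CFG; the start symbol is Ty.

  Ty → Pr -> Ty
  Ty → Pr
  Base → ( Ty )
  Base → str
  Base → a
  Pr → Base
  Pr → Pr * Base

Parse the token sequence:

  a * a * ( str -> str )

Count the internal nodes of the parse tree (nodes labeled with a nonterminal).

13

[Ty [Pr [Pr [Pr [Base a]] * [Base a]] * [Base ( [Ty [Pr [Base str]] -> [Ty [Pr [Base str]]]] )]]]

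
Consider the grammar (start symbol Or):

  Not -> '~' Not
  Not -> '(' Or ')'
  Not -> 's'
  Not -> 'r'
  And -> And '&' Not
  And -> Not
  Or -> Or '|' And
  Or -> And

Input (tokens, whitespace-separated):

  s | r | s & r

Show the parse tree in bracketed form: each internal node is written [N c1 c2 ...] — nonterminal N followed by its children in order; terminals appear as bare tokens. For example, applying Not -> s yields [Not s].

[Or [Or [Or [And [Not s]]] | [And [Not r]]] | [And [And [Not s]] & [Not r]]]

Or
Or | And
Or | And | And
And | And | And
Not | And | And
s | And | And
s | Not | And
s | r | And
s | r | And & Not
s | r | Not & Not
s | r | s & Not
s | r | s & r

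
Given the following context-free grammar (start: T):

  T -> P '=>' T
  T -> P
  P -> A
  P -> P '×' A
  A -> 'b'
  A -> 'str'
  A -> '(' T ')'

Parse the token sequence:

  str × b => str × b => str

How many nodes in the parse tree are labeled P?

5

[T [P [P [A str]] × [A b]] => [T [P [P [A str]] × [A b]] => [T [P [A str]]]]]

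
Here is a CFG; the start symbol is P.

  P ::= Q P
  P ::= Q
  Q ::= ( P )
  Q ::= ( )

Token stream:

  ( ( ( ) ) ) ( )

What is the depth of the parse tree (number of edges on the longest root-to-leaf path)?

[P [Q ( [P [Q ( [P [Q ( )]] )]] )] [P [Q ( )]]]

6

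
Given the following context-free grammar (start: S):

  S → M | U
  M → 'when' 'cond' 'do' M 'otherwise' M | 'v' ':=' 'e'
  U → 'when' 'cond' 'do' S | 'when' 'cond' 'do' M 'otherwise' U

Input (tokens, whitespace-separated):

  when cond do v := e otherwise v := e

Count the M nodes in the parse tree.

3

[S [M when cond do [M v := e] otherwise [M v := e]]]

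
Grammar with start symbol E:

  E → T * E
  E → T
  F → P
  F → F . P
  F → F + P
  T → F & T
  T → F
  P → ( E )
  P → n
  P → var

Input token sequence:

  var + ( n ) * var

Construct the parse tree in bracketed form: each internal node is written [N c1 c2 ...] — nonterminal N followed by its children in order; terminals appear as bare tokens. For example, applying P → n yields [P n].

E
T * E
F * E
F + P * E
P + P * E
var + P * E
var + ( E ) * E
var + ( T ) * E
var + ( F ) * E
var + ( P ) * E
var + ( n ) * E
var + ( n ) * T
var + ( n ) * F
var + ( n ) * P
var + ( n ) * var

[E [T [F [F [P var]] + [P ( [E [T [F [P n]]]] )]]] * [E [T [F [P var]]]]]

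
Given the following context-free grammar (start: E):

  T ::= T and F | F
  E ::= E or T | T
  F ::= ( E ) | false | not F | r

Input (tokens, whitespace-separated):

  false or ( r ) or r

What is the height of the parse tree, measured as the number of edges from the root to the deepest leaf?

[E [E [E [T [F false]]] or [T [F ( [E [T [F r]]] )]]] or [T [F r]]]

7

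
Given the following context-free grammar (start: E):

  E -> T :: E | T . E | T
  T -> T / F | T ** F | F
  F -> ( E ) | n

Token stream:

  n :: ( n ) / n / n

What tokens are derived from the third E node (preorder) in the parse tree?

[E [T [F n]] :: [E [T [T [T [F ( [E [T [F n]]] )]] / [F n]] / [F n]]]]

n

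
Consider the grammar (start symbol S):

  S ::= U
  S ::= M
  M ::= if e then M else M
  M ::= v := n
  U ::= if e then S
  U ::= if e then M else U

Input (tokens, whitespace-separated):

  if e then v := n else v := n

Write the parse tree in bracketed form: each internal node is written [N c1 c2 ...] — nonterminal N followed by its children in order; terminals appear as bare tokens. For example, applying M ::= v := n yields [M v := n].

S
M
if e then M else M
if e then v := n else M
if e then v := n else v := n

[S [M if e then [M v := n] else [M v := n]]]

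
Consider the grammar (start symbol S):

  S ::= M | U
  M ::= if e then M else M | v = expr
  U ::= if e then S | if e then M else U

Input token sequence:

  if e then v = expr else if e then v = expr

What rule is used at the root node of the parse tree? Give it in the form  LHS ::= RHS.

S ::= U

[S [U if e then [M v = expr] else [U if e then [S [M v = expr]]]]]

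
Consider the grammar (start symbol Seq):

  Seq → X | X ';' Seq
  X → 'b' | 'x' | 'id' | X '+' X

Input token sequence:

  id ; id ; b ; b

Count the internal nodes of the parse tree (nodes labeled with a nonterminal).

8

[Seq [X id] ; [Seq [X id] ; [Seq [X b] ; [Seq [X b]]]]]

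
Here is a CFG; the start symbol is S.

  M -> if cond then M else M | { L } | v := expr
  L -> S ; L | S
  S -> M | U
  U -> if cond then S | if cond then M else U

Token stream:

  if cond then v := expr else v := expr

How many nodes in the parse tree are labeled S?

1

[S [M if cond then [M v := expr] else [M v := expr]]]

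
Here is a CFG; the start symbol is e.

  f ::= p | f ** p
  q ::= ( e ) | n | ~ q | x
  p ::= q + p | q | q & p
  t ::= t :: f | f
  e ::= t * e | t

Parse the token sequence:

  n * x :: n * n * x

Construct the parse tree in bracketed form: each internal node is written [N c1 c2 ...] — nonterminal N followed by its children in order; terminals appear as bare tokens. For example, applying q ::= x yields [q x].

[e [t [f [p [q n]]]] * [e [t [t [f [p [q x]]]] :: [f [p [q n]]]] * [e [t [f [p [q n]]]] * [e [t [f [p [q x]]]]]]]]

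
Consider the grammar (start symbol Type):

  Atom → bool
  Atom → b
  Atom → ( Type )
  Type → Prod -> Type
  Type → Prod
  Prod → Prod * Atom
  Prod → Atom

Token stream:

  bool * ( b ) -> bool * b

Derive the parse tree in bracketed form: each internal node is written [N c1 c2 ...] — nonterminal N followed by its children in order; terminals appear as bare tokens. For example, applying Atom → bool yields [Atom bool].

[Type [Prod [Prod [Atom bool]] * [Atom ( [Type [Prod [Atom b]]] )]] -> [Type [Prod [Prod [Atom bool]] * [Atom b]]]]

Type
Prod -> Type
Prod * Atom -> Type
Atom * Atom -> Type
bool * Atom -> Type
bool * ( Type ) -> Type
bool * ( Prod ) -> Type
bool * ( Atom ) -> Type
bool * ( b ) -> Type
bool * ( b ) -> Prod
bool * ( b ) -> Prod * Atom
bool * ( b ) -> Atom * Atom
bool * ( b ) -> bool * Atom
bool * ( b ) -> bool * b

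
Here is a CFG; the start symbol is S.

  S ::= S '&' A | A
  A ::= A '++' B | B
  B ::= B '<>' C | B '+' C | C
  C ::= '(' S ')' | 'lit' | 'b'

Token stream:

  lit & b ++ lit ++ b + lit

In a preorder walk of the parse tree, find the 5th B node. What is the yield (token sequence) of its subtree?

[S [S [A [B [C lit]]]] & [A [A [A [B [C b]]] ++ [B [C lit]]] ++ [B [B [C b]] + [C lit]]]]

b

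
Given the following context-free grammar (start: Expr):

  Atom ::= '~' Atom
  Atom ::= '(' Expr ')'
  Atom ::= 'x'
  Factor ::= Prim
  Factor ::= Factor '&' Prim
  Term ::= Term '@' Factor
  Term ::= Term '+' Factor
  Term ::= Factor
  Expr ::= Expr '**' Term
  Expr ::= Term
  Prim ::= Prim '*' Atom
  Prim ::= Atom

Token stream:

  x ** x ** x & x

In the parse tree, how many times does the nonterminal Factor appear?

4

[Expr [Expr [Expr [Term [Factor [Prim [Atom x]]]]] ** [Term [Factor [Prim [Atom x]]]]] ** [Term [Factor [Factor [Prim [Atom x]]] & [Prim [Atom x]]]]]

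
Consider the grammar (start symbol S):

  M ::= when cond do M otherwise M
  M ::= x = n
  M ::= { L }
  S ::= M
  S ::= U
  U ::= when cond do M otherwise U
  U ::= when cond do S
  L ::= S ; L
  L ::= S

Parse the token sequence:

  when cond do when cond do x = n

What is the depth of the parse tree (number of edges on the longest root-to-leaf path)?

[S [U when cond do [S [U when cond do [S [M x = n]]]]]]

6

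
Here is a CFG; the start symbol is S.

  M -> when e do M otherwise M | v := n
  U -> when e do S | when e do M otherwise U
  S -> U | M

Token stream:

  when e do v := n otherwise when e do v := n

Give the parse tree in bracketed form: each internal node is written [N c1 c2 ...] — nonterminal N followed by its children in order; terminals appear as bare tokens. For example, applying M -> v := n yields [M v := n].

[S [U when e do [M v := n] otherwise [U when e do [S [M v := n]]]]]

S
U
when e do M otherwise U
when e do v := n otherwise U
when e do v := n otherwise when e do S
when e do v := n otherwise when e do M
when e do v := n otherwise when e do v := n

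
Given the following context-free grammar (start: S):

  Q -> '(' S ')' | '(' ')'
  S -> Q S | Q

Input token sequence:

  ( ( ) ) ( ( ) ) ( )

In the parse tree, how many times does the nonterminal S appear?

5

[S [Q ( [S [Q ( )]] )] [S [Q ( [S [Q ( )]] )] [S [Q ( )]]]]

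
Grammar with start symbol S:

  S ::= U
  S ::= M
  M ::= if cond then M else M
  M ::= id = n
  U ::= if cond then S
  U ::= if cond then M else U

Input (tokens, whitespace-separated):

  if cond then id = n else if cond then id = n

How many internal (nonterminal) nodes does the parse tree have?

6

[S [U if cond then [M id = n] else [U if cond then [S [M id = n]]]]]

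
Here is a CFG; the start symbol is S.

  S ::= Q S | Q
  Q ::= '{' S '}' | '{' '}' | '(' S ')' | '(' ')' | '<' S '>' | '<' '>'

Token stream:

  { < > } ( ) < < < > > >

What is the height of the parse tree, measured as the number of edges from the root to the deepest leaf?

8

[S [Q { [S [Q < >]] }] [S [Q ( )] [S [Q < [S [Q < [S [Q < >]] >]] >]]]]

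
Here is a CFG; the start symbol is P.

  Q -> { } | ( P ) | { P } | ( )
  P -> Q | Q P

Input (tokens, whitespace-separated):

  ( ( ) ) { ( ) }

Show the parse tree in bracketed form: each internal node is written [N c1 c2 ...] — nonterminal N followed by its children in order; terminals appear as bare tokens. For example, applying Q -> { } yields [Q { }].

P
Q P
( P ) P
( Q ) P
( ( ) ) P
( ( ) ) Q
( ( ) ) { P }
( ( ) ) { Q }
( ( ) ) { ( ) }

[P [Q ( [P [Q ( )]] )] [P [Q { [P [Q ( )]] }]]]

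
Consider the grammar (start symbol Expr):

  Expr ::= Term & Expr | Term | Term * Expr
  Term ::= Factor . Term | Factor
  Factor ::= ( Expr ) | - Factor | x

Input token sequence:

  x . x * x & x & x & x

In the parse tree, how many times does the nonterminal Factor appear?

6

[Expr [Term [Factor x] . [Term [Factor x]]] * [Expr [Term [Factor x]] & [Expr [Term [Factor x]] & [Expr [Term [Factor x]] & [Expr [Term [Factor x]]]]]]]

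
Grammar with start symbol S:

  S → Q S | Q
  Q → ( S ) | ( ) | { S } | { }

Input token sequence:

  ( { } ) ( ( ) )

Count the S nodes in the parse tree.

4

[S [Q ( [S [Q { }]] )] [S [Q ( [S [Q ( )]] )]]]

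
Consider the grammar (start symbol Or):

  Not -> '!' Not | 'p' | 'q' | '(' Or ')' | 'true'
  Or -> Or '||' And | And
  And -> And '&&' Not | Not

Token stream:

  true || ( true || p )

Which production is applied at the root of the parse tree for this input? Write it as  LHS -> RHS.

Or -> Or '||' And

[Or [Or [And [Not true]]] || [And [Not ( [Or [Or [And [Not true]]] || [And [Not p]]] )]]]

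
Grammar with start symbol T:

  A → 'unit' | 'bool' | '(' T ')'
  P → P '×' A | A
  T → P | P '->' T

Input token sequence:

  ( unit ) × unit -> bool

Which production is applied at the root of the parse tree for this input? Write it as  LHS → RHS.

T → P '->' T

[T [P [P [A ( [T [P [A unit]]] )]] × [A unit]] -> [T [P [A bool]]]]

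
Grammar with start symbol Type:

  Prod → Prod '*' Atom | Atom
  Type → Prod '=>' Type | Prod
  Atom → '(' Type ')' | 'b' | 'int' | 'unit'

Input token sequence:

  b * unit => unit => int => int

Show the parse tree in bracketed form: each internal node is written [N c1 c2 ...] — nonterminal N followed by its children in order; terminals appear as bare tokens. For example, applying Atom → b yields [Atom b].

Type
Prod => Type
Prod * Atom => Type
Atom * Atom => Type
b * Atom => Type
b * unit => Type
b * unit => Prod => Type
b * unit => Atom => Type
b * unit => unit => Type
b * unit => unit => Prod => Type
b * unit => unit => Atom => Type
b * unit => unit => int => Type
b * unit => unit => int => Prod
b * unit => unit => int => Atom
b * unit => unit => int => int

[Type [Prod [Prod [Atom b]] * [Atom unit]] => [Type [Prod [Atom unit]] => [Type [Prod [Atom int]] => [Type [Prod [Atom int]]]]]]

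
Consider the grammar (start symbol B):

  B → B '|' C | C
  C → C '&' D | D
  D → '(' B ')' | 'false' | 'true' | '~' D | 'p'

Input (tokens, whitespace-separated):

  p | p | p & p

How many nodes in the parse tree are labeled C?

4

[B [B [B [C [D p]]] | [C [D p]]] | [C [C [D p]] & [D p]]]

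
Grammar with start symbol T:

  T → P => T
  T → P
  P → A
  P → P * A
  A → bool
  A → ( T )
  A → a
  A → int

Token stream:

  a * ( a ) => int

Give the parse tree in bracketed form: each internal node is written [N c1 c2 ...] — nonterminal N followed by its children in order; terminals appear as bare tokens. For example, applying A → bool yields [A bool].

T
P => T
P * A => T
A * A => T
a * A => T
a * ( T ) => T
a * ( P ) => T
a * ( A ) => T
a * ( a ) => T
a * ( a ) => P
a * ( a ) => A
a * ( a ) => int

[T [P [P [A a]] * [A ( [T [P [A a]]] )]] => [T [P [A int]]]]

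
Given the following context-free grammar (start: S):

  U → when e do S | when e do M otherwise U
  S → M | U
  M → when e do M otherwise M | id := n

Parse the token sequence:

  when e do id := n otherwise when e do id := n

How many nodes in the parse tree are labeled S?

2

[S [U when e do [M id := n] otherwise [U when e do [S [M id := n]]]]]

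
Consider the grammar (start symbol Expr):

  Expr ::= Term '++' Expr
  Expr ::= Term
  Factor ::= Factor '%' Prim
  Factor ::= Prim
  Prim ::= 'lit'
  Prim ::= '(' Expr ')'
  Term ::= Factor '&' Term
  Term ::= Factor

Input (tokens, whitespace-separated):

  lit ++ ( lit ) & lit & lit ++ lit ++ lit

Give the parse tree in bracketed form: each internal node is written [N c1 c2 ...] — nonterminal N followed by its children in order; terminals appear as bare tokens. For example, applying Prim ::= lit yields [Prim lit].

[Expr [Term [Factor [Prim lit]]] ++ [Expr [Term [Factor [Prim ( [Expr [Term [Factor [Prim lit]]]] )]] & [Term [Factor [Prim lit]] & [Term [Factor [Prim lit]]]]] ++ [Expr [Term [Factor [Prim lit]]] ++ [Expr [Term [Factor [Prim lit]]]]]]]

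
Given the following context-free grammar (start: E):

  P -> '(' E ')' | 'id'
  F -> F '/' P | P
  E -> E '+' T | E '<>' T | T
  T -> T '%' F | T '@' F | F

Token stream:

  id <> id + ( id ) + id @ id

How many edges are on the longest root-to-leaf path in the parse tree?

9

[E [E [E [E [T [F [P id]]]] <> [T [F [P id]]]] + [T [F [P ( [E [T [F [P id]]]] )]]]] + [T [T [F [P id]]] @ [F [P id]]]]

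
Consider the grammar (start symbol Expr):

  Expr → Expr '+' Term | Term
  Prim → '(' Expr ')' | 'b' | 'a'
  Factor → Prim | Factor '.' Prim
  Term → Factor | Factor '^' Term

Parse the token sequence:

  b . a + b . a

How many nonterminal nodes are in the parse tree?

12

[Expr [Expr [Term [Factor [Factor [Prim b]] . [Prim a]]]] + [Term [Factor [Factor [Prim b]] . [Prim a]]]]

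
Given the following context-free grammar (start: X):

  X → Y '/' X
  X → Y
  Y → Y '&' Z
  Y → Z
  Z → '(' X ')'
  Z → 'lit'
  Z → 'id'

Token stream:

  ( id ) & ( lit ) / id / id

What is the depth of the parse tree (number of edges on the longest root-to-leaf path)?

7

[X [Y [Y [Z ( [X [Y [Z id]]] )]] & [Z ( [X [Y [Z lit]]] )]] / [X [Y [Z id]] / [X [Y [Z id]]]]]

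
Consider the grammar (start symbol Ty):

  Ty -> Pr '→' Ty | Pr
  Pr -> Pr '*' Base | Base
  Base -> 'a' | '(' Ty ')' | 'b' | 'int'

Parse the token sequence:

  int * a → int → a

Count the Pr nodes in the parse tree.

4

[Ty [Pr [Pr [Base int]] * [Base a]] → [Ty [Pr [Base int]] → [Ty [Pr [Base a]]]]]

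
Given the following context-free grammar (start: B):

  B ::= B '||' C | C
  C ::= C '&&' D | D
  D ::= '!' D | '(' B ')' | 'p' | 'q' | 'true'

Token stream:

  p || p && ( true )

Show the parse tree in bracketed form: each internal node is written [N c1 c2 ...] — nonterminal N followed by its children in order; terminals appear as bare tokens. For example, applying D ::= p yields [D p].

B
B || C
C || C
D || C
p || C
p || C && D
p || D && D
p || p && D
p || p && ( B )
p || p && ( C )
p || p && ( D )
p || p && ( true )

[B [B [C [D p]]] || [C [C [D p]] && [D ( [B [C [D true]]] )]]]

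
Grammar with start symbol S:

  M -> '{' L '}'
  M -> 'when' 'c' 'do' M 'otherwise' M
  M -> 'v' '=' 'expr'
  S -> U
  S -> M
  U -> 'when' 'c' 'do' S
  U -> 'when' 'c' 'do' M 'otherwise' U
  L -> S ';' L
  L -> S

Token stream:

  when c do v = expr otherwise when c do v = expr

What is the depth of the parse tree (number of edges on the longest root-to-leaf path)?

5

[S [U when c do [M v = expr] otherwise [U when c do [S [M v = expr]]]]]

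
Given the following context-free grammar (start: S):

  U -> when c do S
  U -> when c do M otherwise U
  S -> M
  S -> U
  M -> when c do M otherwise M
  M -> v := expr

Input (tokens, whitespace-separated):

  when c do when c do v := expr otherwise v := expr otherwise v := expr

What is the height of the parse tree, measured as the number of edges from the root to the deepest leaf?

[S [M when c do [M when c do [M v := expr] otherwise [M v := expr]] otherwise [M v := expr]]]

4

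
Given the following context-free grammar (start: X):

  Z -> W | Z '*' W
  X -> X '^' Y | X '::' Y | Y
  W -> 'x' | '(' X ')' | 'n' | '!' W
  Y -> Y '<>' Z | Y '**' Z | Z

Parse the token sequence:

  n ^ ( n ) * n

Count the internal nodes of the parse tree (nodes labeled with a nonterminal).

[X [X [Y [Z [W n]]]] ^ [Y [Z [Z [W ( [X [Y [Z [W n]]]] )]] * [W n]]]]

14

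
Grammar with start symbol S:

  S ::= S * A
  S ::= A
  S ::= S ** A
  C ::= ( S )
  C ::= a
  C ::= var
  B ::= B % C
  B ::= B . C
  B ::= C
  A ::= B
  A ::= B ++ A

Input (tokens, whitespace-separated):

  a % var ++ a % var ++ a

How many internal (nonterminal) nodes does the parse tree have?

[S [A [B [B [C a]] % [C var]] ++ [A [B [B [C a]] % [C var]] ++ [A [B [C a]]]]]]

14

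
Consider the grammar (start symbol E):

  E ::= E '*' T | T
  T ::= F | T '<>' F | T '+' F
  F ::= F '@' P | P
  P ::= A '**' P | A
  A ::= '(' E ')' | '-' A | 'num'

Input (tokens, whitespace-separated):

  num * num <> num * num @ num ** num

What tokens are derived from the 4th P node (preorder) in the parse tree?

[E [E [E [T [F [P [A num]]]]] * [T [T [F [P [A num]]]] <> [F [P [A num]]]]] * [T [F [F [P [A num]]] @ [P [A num] ** [P [A num]]]]]]

num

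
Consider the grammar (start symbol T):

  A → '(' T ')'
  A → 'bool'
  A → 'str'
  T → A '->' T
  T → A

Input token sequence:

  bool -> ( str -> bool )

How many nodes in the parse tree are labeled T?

4

[T [A bool] -> [T [A ( [T [A str] -> [T [A bool]]] )]]]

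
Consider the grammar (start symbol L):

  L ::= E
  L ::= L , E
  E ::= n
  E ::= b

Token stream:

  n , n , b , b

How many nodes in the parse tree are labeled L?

4

[L [L [L [L [E n]] , [E n]] , [E b]] , [E b]]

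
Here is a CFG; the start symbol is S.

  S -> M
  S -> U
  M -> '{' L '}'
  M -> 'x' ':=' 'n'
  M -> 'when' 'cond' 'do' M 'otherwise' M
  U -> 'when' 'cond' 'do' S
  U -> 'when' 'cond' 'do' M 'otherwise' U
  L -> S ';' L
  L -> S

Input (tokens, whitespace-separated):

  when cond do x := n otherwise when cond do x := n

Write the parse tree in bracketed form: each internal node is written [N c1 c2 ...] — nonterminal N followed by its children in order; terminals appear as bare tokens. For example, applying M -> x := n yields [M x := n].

[S [U when cond do [M x := n] otherwise [U when cond do [S [M x := n]]]]]

S
U
when cond do M otherwise U
when cond do x := n otherwise U
when cond do x := n otherwise when cond do S
when cond do x := n otherwise when cond do M
when cond do x := n otherwise when cond do x := n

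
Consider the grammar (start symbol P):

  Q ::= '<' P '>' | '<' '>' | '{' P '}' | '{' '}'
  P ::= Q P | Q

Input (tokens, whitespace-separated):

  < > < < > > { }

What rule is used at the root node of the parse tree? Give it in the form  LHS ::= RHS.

[P [Q < >] [P [Q < [P [Q < >]] >] [P [Q { }]]]]

P ::= Q P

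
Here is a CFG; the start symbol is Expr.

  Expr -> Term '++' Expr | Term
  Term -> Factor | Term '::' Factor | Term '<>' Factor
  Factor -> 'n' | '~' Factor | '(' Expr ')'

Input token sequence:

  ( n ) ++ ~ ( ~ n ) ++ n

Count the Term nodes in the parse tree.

5

[Expr [Term [Factor ( [Expr [Term [Factor n]]] )]] ++ [Expr [Term [Factor ~ [Factor ( [Expr [Term [Factor ~ [Factor n]]]] )]]] ++ [Expr [Term [Factor n]]]]]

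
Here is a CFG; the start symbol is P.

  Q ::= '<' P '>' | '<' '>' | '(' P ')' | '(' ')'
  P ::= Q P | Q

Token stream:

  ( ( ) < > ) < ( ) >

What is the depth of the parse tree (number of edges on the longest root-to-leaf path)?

5

[P [Q ( [P [Q ( )] [P [Q < >]]] )] [P [Q < [P [Q ( )]] >]]]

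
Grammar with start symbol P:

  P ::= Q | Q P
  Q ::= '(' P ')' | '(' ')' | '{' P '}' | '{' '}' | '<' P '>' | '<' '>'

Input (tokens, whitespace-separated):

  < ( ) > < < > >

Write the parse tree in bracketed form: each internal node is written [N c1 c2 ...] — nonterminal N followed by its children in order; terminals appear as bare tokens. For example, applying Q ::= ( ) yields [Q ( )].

[P [Q < [P [Q ( )]] >] [P [Q < [P [Q < >]] >]]]

P
Q P
< P > P
< Q > P
< ( ) > P
< ( ) > Q
< ( ) > < P >
< ( ) > < Q >
< ( ) > < < > >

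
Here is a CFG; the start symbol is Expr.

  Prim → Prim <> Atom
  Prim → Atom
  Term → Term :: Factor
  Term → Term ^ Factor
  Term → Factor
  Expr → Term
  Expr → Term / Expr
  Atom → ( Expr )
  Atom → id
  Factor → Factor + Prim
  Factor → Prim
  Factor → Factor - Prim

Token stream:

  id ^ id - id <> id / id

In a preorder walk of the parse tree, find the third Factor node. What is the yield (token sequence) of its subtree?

[Expr [Term [Term [Factor [Prim [Atom id]]]] ^ [Factor [Factor [Prim [Atom id]]] - [Prim [Prim [Atom id]] <> [Atom id]]]] / [Expr [Term [Factor [Prim [Atom id]]]]]]

id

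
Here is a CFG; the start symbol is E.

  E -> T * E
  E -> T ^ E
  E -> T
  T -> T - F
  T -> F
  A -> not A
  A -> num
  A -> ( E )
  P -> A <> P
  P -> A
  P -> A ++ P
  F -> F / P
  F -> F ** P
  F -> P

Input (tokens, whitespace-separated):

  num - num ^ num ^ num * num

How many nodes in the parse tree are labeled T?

[E [T [T [F [P [A num]]]] - [F [P [A num]]]] ^ [E [T [F [P [A num]]]] ^ [E [T [F [P [A num]]]] * [E [T [F [P [A num]]]]]]]]

5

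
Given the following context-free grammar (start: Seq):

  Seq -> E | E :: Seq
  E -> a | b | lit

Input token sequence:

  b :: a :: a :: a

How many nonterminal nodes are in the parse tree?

8

[Seq [E b] :: [Seq [E a] :: [Seq [E a] :: [Seq [E a]]]]]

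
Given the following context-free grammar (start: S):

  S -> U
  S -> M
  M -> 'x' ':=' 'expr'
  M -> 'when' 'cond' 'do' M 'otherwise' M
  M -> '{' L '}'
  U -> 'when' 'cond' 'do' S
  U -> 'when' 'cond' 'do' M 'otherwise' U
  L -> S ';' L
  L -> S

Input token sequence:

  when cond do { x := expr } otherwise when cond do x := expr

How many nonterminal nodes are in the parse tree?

9

[S [U when cond do [M { [L [S [M x := expr]]] }] otherwise [U when cond do [S [M x := expr]]]]]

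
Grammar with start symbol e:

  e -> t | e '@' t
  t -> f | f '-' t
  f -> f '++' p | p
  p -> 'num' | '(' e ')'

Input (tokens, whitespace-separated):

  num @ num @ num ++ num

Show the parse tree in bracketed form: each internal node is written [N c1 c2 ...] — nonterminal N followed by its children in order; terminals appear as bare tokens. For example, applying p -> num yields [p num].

[e [e [e [t [f [p num]]]] @ [t [f [p num]]]] @ [t [f [f [p num]] ++ [p num]]]]

e
e @ t
e @ t @ t
t @ t @ t
f @ t @ t
p @ t @ t
num @ t @ t
num @ f @ t
num @ p @ t
num @ num @ t
num @ num @ f
num @ num @ f ++ p
num @ num @ p ++ p
num @ num @ num ++ p
num @ num @ num ++ num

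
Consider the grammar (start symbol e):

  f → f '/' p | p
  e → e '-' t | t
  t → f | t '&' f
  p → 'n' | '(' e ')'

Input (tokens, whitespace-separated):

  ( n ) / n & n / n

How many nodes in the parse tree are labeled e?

2

[e [t [t [f [f [p ( [e [t [f [p n]]]] )]] / [p n]]] & [f [f [p n]] / [p n]]]]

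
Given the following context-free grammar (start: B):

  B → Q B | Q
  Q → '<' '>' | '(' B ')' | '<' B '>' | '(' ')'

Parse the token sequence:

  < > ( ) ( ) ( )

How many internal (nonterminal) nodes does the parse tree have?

[B [Q < >] [B [Q ( )] [B [Q ( )] [B [Q ( )]]]]]

8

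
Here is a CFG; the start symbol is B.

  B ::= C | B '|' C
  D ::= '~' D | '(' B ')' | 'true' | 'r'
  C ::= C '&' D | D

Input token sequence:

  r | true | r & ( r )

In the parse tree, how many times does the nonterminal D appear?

[B [B [B [C [D r]]] | [C [D true]]] | [C [C [D r]] & [D ( [B [C [D r]]] )]]]

5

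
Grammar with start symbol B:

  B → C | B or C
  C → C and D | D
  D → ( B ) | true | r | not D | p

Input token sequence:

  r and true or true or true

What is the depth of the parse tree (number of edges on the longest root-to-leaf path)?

[B [B [B [C [C [D r]] and [D true]]] or [C [D true]]] or [C [D true]]]

6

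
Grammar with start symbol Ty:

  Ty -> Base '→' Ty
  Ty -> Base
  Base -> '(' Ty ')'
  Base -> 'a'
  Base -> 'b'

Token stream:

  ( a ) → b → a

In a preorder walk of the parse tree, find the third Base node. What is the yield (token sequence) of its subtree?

b

[Ty [Base ( [Ty [Base a]] )] → [Ty [Base b] → [Ty [Base a]]]]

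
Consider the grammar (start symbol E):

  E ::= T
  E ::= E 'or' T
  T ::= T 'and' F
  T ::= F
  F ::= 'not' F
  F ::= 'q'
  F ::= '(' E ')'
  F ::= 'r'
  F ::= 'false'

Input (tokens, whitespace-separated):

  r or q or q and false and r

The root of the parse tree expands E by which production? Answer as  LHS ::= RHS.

[E [E [E [T [F r]]] or [T [F q]]] or [T [T [T [F q]] and [F false]] and [F r]]]

E ::= E 'or' T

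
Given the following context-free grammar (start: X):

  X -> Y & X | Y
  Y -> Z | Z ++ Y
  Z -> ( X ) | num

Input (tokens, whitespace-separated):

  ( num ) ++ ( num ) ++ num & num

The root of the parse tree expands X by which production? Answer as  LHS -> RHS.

[X [Y [Z ( [X [Y [Z num]]] )] ++ [Y [Z ( [X [Y [Z num]]] )] ++ [Y [Z num]]]] & [X [Y [Z num]]]]

X -> Y & X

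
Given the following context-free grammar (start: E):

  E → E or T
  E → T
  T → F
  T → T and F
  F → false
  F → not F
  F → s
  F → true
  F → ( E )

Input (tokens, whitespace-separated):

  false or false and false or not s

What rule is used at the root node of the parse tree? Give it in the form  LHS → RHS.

E → E or T

[E [E [E [T [F false]]] or [T [T [F false]] and [F false]]] or [T [F not [F s]]]]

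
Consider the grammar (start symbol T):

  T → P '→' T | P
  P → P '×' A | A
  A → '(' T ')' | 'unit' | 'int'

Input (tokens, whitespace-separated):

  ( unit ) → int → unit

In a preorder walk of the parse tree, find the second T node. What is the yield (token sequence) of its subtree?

[T [P [A ( [T [P [A unit]]] )]] → [T [P [A int]] → [T [P [A unit]]]]]

unit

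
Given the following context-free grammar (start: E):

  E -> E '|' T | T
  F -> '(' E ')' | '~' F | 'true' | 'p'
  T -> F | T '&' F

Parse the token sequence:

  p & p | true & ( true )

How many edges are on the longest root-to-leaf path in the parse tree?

6

[E [E [T [T [F p]] & [F p]]] | [T [T [F true]] & [F ( [E [T [F true]]] )]]]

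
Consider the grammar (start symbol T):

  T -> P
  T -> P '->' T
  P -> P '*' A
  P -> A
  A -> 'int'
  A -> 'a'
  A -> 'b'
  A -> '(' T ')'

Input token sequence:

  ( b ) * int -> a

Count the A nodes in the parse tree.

[T [P [P [A ( [T [P [A b]]] )]] * [A int]] -> [T [P [A a]]]]

4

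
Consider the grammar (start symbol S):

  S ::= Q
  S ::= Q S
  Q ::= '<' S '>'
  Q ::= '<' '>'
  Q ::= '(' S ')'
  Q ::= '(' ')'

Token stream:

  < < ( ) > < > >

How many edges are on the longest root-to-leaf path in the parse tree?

6

[S [Q < [S [Q < [S [Q ( )]] >] [S [Q < >]]] >]]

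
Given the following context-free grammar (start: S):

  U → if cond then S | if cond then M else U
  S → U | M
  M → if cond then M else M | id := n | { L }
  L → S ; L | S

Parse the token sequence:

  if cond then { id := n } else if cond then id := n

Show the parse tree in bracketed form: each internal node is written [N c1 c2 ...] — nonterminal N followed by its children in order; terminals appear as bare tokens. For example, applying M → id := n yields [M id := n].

S
U
if cond then M else U
if cond then { L } else U
if cond then { S } else U
if cond then { M } else U
if cond then { id := n } else U
if cond then { id := n } else if cond then S
if cond then { id := n } else if cond then M
if cond then { id := n } else if cond then id := n

[S [U if cond then [M { [L [S [M id := n]]] }] else [U if cond then [S [M id := n]]]]]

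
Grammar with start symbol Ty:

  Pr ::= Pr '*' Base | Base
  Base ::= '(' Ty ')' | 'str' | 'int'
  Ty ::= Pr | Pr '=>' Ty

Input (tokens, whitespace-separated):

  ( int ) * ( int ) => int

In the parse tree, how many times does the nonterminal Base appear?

[Ty [Pr [Pr [Base ( [Ty [Pr [Base int]]] )]] * [Base ( [Ty [Pr [Base int]]] )]] => [Ty [Pr [Base int]]]]

5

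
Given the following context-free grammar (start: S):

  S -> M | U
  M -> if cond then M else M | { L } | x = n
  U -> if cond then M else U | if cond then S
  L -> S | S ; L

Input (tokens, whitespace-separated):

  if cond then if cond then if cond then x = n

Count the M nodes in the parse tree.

1

[S [U if cond then [S [U if cond then [S [U if cond then [S [M x = n]]]]]]]]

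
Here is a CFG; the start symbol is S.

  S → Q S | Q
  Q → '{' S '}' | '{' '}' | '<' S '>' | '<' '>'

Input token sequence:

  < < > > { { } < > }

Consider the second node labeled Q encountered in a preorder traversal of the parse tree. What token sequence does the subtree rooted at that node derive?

[S [Q < [S [Q < >]] >] [S [Q { [S [Q { }] [S [Q < >]]] }]]]

< >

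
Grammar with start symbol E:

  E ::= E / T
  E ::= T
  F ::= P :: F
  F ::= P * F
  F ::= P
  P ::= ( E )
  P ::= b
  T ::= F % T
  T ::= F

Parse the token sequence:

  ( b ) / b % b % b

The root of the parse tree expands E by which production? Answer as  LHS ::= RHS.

[E [E [T [F [P ( [E [T [F [P b]]]] )]]]] / [T [F [P b]] % [T [F [P b]] % [T [F [P b]]]]]]

E ::= E / T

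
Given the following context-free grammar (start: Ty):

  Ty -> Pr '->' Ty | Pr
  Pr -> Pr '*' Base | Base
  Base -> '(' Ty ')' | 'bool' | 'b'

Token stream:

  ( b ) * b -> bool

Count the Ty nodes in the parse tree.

[Ty [Pr [Pr [Base ( [Ty [Pr [Base b]]] )]] * [Base b]] -> [Ty [Pr [Base bool]]]]

3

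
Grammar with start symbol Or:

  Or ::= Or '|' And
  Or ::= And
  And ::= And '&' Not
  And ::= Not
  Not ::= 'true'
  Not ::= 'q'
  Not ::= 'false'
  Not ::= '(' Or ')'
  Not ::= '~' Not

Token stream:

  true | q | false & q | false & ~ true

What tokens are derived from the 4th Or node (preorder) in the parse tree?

true

[Or [Or [Or [Or [And [Not true]]] | [And [Not q]]] | [And [And [Not false]] & [Not q]]] | [And [And [Not false]] & [Not ~ [Not true]]]]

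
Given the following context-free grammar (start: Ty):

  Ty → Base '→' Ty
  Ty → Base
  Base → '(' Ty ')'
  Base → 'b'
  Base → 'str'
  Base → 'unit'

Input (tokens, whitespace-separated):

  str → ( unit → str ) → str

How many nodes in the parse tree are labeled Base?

5

[Ty [Base str] → [Ty [Base ( [Ty [Base unit] → [Ty [Base str]]] )] → [Ty [Base str]]]]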